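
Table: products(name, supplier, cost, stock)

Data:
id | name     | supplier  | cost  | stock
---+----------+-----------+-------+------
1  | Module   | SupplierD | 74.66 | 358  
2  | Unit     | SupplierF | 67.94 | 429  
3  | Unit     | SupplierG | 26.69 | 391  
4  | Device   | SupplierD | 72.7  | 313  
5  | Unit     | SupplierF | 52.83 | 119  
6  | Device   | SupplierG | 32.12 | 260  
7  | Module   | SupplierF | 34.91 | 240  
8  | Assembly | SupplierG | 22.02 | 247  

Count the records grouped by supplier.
SELECT supplier, COUNT(*) as count
FROM products
GROUP BY supplier

Result:
  SupplierD: 2
  SupplierF: 3
  SupplierG: 3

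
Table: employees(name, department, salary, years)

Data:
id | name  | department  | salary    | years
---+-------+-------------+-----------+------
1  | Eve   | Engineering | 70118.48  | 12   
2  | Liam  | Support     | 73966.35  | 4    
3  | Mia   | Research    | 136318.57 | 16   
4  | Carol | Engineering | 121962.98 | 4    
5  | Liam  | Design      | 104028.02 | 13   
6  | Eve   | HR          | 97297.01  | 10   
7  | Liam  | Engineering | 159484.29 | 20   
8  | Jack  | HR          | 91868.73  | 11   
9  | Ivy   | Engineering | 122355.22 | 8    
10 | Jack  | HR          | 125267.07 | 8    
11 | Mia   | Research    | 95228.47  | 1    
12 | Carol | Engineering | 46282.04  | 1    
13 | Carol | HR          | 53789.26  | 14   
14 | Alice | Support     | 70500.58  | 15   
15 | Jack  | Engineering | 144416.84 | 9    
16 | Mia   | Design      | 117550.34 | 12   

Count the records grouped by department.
SELECT department, COUNT(*) as count
FROM employees
GROUP BY department

Result:
  Design: 2
  Engineering: 6
  HR: 4
  Research: 2
  Support: 2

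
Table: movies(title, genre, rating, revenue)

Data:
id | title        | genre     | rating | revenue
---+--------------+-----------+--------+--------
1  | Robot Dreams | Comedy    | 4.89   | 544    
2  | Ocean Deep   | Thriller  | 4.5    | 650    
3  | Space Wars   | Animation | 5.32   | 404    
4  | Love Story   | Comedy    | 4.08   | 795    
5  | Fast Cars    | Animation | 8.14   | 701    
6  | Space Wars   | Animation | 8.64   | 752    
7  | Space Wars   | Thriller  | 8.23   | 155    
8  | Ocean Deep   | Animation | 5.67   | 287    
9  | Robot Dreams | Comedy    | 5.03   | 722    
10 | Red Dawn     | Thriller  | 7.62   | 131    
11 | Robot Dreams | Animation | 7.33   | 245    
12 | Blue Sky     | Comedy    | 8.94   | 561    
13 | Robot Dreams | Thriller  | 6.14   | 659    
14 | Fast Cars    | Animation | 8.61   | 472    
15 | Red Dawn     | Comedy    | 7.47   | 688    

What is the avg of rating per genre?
SELECT genre, AVG(rating) as result
FROM movies
GROUP BY genre

Result:
  Animation: 7.29
  Comedy: 6.08
  Thriller: 6.62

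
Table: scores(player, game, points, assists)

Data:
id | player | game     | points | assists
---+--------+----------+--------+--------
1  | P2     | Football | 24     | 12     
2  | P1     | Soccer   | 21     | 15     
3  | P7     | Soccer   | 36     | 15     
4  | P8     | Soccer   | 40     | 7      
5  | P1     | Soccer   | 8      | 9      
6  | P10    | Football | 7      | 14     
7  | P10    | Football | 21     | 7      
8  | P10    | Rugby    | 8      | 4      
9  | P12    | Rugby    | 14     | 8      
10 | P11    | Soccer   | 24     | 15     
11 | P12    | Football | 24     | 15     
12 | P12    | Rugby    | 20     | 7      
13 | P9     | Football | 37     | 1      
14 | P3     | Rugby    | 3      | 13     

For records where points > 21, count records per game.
SELECT game, COUNT(*)
FROM scores
WHERE points > 21
GROUP BY game

Note: WHERE filters rows before grouping.

Result:
  Football: 3
  Soccer: 3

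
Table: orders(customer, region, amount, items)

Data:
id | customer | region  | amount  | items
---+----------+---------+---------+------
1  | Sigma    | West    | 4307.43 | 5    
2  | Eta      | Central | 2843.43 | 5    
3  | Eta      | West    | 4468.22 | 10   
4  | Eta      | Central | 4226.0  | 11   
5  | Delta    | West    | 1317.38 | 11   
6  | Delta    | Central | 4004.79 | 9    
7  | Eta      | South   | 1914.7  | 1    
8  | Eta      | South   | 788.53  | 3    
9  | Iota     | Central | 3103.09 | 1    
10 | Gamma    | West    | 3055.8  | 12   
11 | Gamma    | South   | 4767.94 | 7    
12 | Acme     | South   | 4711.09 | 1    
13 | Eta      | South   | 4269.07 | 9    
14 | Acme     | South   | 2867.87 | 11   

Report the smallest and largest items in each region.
SELECT region, MIN(items), MAX(items)
FROM orders
GROUP BY region

Result:
  Central: min=1, max=11
  South: min=1, max=11
  West: min=5, max=12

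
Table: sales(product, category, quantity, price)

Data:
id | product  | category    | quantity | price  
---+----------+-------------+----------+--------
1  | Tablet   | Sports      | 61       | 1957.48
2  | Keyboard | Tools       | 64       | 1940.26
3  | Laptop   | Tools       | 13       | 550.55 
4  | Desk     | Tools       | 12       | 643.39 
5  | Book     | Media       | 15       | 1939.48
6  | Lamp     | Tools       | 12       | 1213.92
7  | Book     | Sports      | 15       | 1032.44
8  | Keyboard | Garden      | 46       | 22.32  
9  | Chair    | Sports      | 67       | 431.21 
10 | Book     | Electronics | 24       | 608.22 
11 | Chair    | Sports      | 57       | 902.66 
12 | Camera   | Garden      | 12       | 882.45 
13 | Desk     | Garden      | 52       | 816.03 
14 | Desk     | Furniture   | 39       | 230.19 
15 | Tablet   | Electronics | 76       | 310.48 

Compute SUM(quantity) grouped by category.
SELECT category, SUM(quantity) as result
FROM sales
GROUP BY category

Result:
  Electronics: 100
  Furniture: 39
  Garden: 110
  Media: 15
  Sports: 200
  Tools: 101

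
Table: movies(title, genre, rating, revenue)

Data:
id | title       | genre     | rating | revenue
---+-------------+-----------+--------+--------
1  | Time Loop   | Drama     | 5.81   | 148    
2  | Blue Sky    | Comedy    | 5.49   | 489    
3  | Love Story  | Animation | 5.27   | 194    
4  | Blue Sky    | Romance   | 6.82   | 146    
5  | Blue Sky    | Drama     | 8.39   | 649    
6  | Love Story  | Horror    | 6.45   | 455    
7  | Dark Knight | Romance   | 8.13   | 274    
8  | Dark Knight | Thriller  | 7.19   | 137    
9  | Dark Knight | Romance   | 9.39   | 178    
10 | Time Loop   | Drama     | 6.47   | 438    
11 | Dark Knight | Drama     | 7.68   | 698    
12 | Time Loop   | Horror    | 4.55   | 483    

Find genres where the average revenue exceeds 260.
SELECT genre, AVG(revenue)
FROM movies
GROUP BY genre
HAVING AVG(revenue) > 260

Result:
  Comedy: avg=489.00
  Drama: avg=483.25
  Horror: avg=469.00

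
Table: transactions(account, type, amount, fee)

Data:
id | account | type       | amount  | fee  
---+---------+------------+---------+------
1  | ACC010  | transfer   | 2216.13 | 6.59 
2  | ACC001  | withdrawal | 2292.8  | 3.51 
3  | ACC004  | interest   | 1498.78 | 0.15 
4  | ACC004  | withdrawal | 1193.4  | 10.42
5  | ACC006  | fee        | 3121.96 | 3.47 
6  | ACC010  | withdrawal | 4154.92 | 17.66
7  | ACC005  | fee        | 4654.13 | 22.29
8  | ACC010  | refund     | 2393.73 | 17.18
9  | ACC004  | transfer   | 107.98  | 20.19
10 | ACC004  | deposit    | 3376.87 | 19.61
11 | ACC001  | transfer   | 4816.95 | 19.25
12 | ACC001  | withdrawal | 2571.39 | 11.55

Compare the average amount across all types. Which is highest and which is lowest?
SELECT type, AVG(amount)
FROM transactions
GROUP BY type
ORDER BY AVG(amount)

All groups:
  interest: 1498.78
  transfer: 2380.35
  refund: 2393.73
  withdrawal: 2553.13
  deposit: 3376.87
  fee: 3888.05

Highest: fee (3888.05)
Lowest: interest (1498.78)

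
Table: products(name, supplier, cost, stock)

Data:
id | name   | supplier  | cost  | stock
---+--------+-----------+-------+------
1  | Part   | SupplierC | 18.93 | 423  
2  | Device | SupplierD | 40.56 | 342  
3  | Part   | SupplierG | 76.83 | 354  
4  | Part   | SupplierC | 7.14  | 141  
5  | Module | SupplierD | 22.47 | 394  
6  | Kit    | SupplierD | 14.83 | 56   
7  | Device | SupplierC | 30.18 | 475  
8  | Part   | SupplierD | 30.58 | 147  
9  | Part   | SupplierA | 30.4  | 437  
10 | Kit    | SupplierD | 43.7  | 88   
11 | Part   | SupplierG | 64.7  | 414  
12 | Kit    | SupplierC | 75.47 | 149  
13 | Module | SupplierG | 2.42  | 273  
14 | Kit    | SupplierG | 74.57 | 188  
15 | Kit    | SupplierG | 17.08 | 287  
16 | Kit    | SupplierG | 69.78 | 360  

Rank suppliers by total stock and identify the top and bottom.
SELECT supplier, SUM(stock)
FROM products
GROUP BY supplier
ORDER BY SUM(stock)

All groups:
  SupplierA: 437
  SupplierD: 1027
  SupplierC: 1188
  SupplierG: 1876

Highest: SupplierG (1876)
Lowest: SupplierA (437)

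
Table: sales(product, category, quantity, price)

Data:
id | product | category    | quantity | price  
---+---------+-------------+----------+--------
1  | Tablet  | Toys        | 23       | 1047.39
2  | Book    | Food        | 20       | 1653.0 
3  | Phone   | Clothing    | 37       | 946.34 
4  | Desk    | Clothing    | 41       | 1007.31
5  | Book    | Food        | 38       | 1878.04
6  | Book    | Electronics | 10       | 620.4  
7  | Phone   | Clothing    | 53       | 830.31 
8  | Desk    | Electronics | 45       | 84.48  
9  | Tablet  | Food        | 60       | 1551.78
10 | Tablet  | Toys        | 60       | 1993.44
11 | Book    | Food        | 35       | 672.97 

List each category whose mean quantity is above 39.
SELECT category, AVG(quantity)
FROM sales
GROUP BY category
HAVING AVG(quantity) > 39

Result:
  Clothing: avg=43.67
  Toys: avg=41.50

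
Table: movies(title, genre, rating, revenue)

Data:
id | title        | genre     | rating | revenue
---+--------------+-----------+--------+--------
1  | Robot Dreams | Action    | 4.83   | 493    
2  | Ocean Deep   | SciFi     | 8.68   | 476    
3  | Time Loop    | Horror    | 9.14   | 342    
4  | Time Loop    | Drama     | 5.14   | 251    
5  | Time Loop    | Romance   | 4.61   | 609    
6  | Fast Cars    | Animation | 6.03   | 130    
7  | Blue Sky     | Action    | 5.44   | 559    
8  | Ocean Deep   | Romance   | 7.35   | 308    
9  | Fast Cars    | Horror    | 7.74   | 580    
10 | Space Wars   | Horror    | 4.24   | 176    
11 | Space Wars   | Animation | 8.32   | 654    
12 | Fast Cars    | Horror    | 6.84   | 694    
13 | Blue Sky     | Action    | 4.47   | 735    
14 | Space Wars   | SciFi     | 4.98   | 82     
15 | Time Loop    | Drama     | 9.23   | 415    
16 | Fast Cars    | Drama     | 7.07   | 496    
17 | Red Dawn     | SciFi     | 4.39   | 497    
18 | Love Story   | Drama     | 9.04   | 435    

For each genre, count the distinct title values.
SELECT genre, COUNT(DISTINCT title)
FROM movies
GROUP BY genre

Result:
  Action: 2 distinct
  Animation: 2 distinct
  Drama: 3 distinct
  Horror: 3 distinct
  Romance: 2 distinct
  SciFi: 3 distinct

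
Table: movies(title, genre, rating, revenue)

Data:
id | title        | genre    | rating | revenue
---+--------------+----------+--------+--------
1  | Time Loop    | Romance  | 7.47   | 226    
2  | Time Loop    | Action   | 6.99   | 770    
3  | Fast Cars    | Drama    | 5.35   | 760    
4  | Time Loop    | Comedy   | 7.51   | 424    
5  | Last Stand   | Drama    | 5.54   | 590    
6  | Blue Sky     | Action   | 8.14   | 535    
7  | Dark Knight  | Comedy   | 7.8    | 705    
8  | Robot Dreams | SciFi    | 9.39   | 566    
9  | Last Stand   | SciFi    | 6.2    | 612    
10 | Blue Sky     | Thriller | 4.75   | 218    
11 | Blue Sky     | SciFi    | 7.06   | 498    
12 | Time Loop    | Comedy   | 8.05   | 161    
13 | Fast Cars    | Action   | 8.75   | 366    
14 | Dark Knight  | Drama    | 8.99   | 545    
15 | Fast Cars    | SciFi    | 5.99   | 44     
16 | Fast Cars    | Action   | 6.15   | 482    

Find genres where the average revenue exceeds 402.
SELECT genre, AVG(revenue)
FROM movies
GROUP BY genre
HAVING AVG(revenue) > 402

Result:
  Action: avg=538.25
  Comedy: avg=430.00
  Drama: avg=631.67
  SciFi: avg=430.00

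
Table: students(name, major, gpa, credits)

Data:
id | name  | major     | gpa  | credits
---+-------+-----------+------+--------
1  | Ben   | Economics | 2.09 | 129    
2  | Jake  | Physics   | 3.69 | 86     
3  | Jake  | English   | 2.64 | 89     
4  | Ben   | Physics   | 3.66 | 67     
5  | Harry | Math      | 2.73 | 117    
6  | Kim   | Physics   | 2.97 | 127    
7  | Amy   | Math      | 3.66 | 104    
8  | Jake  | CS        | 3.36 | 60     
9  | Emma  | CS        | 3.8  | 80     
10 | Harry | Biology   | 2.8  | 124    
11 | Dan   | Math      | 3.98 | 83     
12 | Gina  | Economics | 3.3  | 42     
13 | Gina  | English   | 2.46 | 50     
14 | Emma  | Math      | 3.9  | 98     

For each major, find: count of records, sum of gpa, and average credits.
SELECT major,
       COUNT(*) as cnt,
       SUM(gpa) as total_gpa,
       AVG(credits) as avg_credits
FROM students
GROUP BY major

Result:
  Biology: 1 records, 2.80 total gpa, 124.00 avg credits
  CS: 2 records, 7.16 total gpa, 70.00 avg credits
  Economics: 2 records, 5.39 total gpa, 85.50 avg credits
  English: 2 records, 5.10 total gpa, 69.50 avg credits
  Math: 4 records, 14.27 total gpa, 100.50 avg credits
  Physics: 3 records, 10.32 total gpa, 93.33 avg credits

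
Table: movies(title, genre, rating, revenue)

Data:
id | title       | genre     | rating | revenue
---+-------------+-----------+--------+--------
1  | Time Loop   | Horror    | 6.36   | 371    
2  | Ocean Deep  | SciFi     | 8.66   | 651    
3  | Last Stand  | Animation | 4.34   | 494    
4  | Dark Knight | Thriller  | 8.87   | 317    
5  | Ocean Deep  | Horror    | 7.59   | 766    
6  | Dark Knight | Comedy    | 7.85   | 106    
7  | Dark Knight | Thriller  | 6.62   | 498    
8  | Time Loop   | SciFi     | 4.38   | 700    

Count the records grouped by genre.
SELECT genre, COUNT(*) as count
FROM movies
GROUP BY genre

Result:
  Animation: 1
  Comedy: 1
  Horror: 2
  SciFi: 2
  Thriller: 2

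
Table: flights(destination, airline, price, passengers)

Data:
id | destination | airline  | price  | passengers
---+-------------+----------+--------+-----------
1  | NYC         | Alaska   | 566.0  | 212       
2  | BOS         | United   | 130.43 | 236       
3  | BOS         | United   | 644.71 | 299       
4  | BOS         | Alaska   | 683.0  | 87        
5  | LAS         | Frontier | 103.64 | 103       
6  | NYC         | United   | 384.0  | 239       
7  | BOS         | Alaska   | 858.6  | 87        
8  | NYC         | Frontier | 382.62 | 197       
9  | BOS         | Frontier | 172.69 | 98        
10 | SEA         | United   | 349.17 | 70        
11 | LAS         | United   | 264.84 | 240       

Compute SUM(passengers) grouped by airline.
SELECT airline, SUM(passengers) as result
FROM flights
GROUP BY airline

Result:
  Alaska: 386
  Frontier: 398
  United: 1084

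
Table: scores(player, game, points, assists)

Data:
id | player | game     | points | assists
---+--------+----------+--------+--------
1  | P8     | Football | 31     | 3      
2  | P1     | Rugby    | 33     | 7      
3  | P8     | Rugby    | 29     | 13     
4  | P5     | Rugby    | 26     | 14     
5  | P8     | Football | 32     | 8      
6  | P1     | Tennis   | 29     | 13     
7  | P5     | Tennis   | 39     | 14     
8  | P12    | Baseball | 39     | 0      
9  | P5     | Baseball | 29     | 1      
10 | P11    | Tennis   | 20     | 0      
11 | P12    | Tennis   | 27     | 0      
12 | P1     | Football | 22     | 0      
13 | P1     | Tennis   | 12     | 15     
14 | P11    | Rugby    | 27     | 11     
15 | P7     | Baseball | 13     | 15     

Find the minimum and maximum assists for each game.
SELECT game, MIN(assists), MAX(assists)
FROM scores
GROUP BY game

Result:
  Baseball: min=0, max=15
  Football: min=0, max=8
  Rugby: min=7, max=14
  Tennis: min=0, max=15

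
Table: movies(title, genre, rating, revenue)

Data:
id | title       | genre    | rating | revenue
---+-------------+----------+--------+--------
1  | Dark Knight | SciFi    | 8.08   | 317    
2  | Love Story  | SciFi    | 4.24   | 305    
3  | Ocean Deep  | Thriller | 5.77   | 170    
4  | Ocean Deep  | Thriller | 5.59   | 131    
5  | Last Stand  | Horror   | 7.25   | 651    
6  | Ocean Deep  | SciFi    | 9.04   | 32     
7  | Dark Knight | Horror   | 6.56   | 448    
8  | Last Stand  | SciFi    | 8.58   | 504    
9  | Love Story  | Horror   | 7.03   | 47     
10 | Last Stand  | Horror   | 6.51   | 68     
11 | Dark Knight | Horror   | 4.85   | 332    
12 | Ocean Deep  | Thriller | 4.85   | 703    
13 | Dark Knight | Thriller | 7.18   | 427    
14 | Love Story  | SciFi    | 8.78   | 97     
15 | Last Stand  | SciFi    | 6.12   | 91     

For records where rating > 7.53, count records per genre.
SELECT genre, COUNT(*)
FROM movies
WHERE rating > 7.53
GROUP BY genre

Note: WHERE filters rows before grouping.

Result:
  SciFi: 4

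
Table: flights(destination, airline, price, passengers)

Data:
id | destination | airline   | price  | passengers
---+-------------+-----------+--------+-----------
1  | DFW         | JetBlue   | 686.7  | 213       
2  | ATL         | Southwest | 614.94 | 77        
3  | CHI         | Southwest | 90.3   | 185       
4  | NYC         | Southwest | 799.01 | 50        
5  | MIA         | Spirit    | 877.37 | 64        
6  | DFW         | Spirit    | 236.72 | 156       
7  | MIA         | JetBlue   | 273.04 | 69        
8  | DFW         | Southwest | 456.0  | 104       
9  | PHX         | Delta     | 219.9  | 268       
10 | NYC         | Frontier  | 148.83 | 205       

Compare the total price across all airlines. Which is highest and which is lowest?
SELECT airline, SUM(price)
FROM flights
GROUP BY airline
ORDER BY SUM(price)

All groups:
  Frontier: 148.83
  Delta: 219.90
  JetBlue: 959.74
  Spirit: 1114.09
  Southwest: 1960.25

Highest: Southwest (1960.25)
Lowest: Frontier (148.83)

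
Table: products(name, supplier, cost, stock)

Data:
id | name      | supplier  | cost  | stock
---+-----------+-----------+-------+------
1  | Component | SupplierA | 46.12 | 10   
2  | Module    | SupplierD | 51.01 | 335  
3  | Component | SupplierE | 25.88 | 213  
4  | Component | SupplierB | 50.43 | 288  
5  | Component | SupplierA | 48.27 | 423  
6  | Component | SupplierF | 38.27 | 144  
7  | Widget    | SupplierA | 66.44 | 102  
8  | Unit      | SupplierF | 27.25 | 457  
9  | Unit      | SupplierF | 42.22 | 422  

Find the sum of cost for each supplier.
SELECT supplier, SUM(cost) as result
FROM products
GROUP BY supplier

Result:
  SupplierA: 160.83
  SupplierB: 50.43
  SupplierD: 51.01
  SupplierE: 25.88
  SupplierF: 107.74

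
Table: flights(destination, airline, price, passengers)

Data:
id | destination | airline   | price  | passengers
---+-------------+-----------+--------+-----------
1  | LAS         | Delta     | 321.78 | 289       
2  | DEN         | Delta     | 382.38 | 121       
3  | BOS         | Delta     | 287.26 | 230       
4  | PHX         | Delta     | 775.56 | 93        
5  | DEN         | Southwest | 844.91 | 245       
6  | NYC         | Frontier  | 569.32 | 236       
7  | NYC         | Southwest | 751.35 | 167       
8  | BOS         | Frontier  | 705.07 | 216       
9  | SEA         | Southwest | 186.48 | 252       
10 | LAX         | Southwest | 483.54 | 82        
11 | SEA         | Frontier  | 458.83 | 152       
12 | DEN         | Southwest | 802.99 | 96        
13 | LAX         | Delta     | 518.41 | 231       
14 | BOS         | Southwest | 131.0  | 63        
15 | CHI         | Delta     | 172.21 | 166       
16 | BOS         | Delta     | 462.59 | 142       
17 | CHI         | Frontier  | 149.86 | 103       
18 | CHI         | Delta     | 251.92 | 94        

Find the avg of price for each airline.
SELECT airline, AVG(price) as result
FROM flights
GROUP BY airline

Result:
  Delta: 396.51
  Frontier: 470.77
  Southwest: 533.38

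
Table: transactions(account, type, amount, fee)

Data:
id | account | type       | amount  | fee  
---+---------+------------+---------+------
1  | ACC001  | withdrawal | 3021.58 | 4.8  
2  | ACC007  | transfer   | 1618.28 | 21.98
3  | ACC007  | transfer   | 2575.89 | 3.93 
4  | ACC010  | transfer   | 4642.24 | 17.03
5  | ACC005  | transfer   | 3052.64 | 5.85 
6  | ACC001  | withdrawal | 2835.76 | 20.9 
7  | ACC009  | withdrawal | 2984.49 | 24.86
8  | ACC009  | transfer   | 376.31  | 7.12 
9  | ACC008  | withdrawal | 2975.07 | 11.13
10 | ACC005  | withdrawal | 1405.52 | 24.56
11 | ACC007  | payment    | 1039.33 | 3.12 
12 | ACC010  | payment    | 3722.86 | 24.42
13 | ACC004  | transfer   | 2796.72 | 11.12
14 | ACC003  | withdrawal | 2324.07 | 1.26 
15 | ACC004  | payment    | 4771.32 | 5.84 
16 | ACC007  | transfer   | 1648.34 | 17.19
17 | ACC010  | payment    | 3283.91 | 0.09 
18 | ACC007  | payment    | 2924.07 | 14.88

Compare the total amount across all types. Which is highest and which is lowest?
SELECT type, SUM(amount)
FROM transactions
GROUP BY type
ORDER BY SUM(amount)

All groups:
  withdrawal: 15546.49
  payment: 15741.49
  transfer: 16710.42

Highest: transfer (16710.42)
Lowest: withdrawal (15546.49)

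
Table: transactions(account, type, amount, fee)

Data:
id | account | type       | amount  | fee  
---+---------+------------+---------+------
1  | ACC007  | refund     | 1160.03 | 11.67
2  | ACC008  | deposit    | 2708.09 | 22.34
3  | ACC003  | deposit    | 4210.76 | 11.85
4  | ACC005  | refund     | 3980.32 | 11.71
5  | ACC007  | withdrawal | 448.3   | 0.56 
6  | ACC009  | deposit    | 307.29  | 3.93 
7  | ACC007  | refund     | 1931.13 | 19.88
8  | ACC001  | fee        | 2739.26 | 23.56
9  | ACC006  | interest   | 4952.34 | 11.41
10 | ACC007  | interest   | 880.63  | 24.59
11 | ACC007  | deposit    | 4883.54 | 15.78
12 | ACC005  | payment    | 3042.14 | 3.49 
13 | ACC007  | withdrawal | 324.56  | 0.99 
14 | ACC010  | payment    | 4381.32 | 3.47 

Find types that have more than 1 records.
SELECT type, COUNT(*) as cnt
FROM transactions
GROUP BY type
HAVING COUNT(*) > 1

Result:
  deposit: 4
  interest: 2
  payment: 2
  refund: 3
  withdrawal: 2

Note: HAVING filters groups after aggregation, WHERE filters rows before.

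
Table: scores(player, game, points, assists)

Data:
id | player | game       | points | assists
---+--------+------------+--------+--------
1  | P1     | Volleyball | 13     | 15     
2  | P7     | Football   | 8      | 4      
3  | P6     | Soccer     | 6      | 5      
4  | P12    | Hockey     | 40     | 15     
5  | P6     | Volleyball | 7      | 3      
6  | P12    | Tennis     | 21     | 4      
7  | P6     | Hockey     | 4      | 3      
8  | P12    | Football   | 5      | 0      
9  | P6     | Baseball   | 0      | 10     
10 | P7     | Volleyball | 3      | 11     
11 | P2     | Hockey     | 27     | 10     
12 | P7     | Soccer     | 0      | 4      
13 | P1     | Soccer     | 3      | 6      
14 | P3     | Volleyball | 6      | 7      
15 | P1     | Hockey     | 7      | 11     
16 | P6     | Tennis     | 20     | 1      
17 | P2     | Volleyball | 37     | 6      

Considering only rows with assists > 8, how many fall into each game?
SELECT game, COUNT(*)
FROM scores
WHERE assists > 8
GROUP BY game

Note: WHERE filters rows before grouping.

Result:
  Baseball: 1
  Hockey: 3
  Volleyball: 2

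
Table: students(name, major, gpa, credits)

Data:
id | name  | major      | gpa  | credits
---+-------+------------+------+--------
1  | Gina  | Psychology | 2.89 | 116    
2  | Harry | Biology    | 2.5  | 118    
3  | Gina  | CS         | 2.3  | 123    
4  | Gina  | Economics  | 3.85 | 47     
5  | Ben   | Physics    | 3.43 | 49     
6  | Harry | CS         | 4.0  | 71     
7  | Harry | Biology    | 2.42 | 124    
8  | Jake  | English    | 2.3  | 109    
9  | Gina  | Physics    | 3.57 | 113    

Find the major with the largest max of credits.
SELECT major, MAX(credits) as val
FROM students
GROUP BY major
ORDER BY val DESC
LIMIT 1

Result: Biology with max(credits) = 124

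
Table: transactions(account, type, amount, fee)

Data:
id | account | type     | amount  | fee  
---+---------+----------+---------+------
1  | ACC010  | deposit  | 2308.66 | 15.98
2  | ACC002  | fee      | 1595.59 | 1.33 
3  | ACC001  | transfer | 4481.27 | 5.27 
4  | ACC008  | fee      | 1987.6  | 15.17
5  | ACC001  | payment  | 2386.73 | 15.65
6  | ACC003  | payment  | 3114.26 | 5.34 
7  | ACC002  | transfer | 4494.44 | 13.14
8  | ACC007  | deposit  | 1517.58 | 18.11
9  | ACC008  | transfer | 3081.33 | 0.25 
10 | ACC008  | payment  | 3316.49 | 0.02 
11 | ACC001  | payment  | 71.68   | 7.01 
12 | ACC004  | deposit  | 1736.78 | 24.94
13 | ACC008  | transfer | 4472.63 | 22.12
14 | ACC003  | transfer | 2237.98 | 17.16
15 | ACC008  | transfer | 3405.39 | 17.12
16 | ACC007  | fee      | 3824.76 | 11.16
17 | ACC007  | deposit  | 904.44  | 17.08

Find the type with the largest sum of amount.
SELECT type, SUM(amount) as val
FROM transactions
GROUP BY type
ORDER BY val DESC
LIMIT 1

Result: transfer with sum(amount) = 22173.04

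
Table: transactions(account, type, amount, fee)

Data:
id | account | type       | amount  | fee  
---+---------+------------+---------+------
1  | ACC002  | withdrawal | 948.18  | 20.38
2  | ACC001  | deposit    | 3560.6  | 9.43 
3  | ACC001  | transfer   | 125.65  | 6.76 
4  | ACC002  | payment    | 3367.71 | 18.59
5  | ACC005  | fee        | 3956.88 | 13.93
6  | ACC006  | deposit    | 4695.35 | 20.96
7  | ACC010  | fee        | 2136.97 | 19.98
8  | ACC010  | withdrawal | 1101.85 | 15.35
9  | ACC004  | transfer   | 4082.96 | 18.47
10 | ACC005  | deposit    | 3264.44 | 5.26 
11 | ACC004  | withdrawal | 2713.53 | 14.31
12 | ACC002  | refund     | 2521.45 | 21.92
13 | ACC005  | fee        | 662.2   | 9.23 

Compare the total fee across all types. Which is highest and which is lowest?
SELECT type, SUM(fee)
FROM transactions
GROUP BY type
ORDER BY SUM(fee)

All groups:
  payment: 18.59
  refund: 21.92
  transfer: 25.23
  deposit: 35.65
  fee: 43.14
  withdrawal: 50.04

Highest: withdrawal (50.04)
Lowest: payment (18.59)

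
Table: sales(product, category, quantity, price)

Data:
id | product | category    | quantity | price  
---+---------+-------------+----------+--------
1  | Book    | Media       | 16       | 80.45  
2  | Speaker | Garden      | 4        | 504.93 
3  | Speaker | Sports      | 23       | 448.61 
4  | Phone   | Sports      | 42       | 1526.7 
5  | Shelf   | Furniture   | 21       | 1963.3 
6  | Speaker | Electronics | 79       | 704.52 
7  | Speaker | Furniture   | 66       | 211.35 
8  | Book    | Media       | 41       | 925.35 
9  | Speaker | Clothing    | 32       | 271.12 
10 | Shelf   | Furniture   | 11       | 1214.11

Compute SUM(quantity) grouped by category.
SELECT category, SUM(quantity) as result
FROM sales
GROUP BY category

Result:
  Clothing: 32
  Electronics: 79
  Furniture: 98
  Garden: 4
  Media: 57
  Sports: 65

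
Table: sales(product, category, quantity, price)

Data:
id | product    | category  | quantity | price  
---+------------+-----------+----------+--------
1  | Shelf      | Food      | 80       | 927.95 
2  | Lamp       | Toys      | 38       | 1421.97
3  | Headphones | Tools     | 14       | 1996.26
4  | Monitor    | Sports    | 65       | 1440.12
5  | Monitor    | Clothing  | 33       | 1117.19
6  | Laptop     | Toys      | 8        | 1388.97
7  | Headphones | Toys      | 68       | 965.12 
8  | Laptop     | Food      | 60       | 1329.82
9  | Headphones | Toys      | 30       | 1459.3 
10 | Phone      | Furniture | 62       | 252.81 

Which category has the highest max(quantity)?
SELECT category, MAX(quantity) as val
FROM sales
GROUP BY category
ORDER BY val DESC
LIMIT 1

Result: Food with max(quantity) = 80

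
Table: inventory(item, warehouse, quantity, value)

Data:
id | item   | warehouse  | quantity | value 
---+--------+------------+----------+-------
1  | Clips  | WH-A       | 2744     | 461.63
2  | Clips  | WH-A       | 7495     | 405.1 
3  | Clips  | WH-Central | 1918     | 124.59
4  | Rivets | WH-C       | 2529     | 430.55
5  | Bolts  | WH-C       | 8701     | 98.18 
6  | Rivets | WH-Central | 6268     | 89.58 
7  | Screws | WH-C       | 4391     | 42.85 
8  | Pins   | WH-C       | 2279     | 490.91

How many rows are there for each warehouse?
SELECT warehouse, COUNT(*) as count
FROM inventory
GROUP BY warehouse

Result:
  WH-A: 2
  WH-C: 4
  WH-Central: 2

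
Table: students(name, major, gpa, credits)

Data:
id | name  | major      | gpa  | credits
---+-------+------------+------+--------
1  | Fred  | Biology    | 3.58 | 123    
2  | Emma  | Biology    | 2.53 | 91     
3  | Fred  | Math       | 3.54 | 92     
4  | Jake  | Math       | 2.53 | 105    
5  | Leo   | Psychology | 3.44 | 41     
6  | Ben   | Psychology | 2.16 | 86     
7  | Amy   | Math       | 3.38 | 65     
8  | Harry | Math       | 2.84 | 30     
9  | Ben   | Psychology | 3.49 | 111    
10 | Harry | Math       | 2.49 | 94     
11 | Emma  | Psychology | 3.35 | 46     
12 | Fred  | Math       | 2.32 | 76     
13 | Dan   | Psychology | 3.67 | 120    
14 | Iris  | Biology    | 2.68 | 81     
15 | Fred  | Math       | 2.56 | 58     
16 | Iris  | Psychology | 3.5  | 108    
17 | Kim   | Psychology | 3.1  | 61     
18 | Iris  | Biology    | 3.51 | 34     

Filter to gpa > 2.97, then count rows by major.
SELECT major, COUNT(*)
FROM students
WHERE gpa > 2.97
GROUP BY major

Note: WHERE filters rows before grouping.

Result:
  Biology: 2
  Math: 2
  Psychology: 6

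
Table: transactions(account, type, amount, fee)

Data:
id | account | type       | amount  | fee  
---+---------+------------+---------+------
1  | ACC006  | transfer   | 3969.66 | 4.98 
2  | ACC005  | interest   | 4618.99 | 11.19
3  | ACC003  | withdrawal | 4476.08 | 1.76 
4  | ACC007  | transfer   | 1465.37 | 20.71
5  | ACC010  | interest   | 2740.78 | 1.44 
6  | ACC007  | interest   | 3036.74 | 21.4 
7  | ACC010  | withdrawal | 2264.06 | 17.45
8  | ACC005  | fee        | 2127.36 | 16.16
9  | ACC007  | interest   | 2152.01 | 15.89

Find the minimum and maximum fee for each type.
SELECT type, MIN(fee), MAX(fee)
FROM transactions
GROUP BY type

Result:
  fee: min=16.16, max=16.16
  interest: min=1.44, max=21.40
  transfer: min=4.98, max=20.71
  withdrawal: min=1.76, max=17.45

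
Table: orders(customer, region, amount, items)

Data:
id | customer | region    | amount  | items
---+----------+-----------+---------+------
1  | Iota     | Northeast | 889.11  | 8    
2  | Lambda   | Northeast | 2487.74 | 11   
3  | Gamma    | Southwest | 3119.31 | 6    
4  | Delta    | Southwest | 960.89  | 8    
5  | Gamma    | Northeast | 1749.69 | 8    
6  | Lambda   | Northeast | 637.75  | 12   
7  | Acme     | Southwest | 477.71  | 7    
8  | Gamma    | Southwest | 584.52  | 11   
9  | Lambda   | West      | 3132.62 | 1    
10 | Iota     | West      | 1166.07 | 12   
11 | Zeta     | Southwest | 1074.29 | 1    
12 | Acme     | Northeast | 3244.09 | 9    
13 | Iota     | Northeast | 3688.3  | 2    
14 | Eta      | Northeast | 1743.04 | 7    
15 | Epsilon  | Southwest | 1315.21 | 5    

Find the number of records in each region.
SELECT region, COUNT(*) as count
FROM orders
GROUP BY region

Result:
  Northeast: 7
  Southwest: 6
  West: 2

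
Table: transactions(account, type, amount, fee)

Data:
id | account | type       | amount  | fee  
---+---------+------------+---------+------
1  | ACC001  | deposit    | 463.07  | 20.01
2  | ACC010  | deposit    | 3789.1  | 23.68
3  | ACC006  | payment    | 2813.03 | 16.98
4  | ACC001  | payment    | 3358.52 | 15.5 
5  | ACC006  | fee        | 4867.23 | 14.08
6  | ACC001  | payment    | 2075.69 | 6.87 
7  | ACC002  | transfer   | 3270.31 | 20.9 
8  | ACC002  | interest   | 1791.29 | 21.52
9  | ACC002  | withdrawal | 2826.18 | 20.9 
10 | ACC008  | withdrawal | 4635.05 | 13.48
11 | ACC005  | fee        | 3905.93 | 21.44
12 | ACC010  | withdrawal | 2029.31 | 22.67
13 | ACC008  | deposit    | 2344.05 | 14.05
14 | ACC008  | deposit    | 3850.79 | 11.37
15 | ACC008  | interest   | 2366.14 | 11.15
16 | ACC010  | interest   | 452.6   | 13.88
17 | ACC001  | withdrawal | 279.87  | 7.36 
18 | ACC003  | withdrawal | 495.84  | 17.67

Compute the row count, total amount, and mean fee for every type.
SELECT type,
       COUNT(*) as cnt,
       SUM(amount) as total_amount,
       AVG(fee) as avg_fee
FROM transactions
GROUP BY type

Result:
  deposit: 4 records, 10447.01 total amount, 17.28 avg fee
  fee: 2 records, 8773.16 total amount, 17.76 avg fee
  interest: 3 records, 4610.03 total amount, 15.52 avg fee
  payment: 3 records, 8247.24 total amount, 13.12 avg fee
  transfer: 1 records, 3270.31 total amount, 20.90 avg fee
  withdrawal: 5 records, 10266.25 total amount, 16.42 avg fee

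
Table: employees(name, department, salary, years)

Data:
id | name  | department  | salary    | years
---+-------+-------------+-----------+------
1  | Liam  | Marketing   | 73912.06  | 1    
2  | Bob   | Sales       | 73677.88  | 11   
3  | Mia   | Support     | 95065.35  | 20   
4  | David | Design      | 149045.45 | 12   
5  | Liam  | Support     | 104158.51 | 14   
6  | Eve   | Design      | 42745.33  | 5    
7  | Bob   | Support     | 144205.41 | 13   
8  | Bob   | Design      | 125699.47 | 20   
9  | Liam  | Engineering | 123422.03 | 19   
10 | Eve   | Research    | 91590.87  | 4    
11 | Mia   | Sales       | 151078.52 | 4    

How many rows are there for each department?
SELECT department, COUNT(*) as count
FROM employees
GROUP BY department

Result:
  Design: 3
  Engineering: 1
  Marketing: 1
  Research: 1
  Sales: 2
  Support: 3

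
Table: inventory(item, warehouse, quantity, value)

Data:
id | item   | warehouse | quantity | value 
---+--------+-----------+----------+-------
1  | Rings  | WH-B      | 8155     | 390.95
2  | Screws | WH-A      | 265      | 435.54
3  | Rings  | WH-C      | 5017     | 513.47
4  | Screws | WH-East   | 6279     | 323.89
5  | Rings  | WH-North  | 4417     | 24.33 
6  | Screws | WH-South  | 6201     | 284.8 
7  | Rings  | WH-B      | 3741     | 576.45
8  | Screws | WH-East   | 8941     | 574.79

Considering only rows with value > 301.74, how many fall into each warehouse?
SELECT warehouse, COUNT(*)
FROM inventory
WHERE value > 301.74
GROUP BY warehouse

Note: WHERE filters rows before grouping.

Result:
  WH-A: 1
  WH-B: 2
  WH-C: 1
  WH-East: 2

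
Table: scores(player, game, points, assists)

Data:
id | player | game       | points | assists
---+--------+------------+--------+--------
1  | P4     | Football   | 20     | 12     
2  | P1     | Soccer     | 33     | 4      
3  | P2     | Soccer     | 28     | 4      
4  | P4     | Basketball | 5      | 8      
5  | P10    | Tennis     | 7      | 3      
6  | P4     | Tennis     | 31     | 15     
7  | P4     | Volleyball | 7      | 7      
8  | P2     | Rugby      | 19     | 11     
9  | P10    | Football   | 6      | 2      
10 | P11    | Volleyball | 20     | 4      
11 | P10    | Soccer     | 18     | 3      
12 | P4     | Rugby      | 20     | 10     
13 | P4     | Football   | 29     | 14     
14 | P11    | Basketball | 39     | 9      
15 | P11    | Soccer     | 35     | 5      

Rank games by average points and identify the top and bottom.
SELECT game, AVG(points)
FROM scores
GROUP BY game
ORDER BY AVG(points)

All groups:
  Volleyball: 13.50
  Football: 18.33
  Tennis: 19.00
  Rugby: 19.50
  Basketball: 22.00
  Soccer: 28.50

Highest: Soccer (28.50)
Lowest: Volleyball (13.50)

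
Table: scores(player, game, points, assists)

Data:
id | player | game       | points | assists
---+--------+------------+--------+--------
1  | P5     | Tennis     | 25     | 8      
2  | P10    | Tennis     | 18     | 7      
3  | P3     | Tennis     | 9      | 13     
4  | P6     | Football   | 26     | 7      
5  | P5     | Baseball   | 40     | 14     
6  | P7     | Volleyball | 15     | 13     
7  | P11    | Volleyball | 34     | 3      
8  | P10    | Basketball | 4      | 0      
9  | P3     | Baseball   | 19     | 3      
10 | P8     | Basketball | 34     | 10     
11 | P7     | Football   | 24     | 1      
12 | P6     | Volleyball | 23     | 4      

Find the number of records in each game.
SELECT game, COUNT(*) as count
FROM scores
GROUP BY game

Result:
  Baseball: 2
  Basketball: 2
  Football: 2
  Tennis: 3
  Volleyball: 3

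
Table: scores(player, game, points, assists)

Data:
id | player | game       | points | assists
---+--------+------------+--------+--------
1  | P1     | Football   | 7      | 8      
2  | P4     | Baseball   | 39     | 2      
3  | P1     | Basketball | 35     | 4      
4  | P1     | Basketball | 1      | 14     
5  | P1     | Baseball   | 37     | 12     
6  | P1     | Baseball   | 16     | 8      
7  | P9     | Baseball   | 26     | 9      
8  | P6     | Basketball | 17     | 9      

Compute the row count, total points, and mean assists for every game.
SELECT game,
       COUNT(*) as cnt,
       SUM(points) as total_points,
       AVG(assists) as avg_assists
FROM scores
GROUP BY game

Result:
  Baseball: 4 records, 118 total points, 7.75 avg assists
  Basketball: 3 records, 53 total points, 9.00 avg assists
  Football: 1 records, 7 total points, 8.00 avg assists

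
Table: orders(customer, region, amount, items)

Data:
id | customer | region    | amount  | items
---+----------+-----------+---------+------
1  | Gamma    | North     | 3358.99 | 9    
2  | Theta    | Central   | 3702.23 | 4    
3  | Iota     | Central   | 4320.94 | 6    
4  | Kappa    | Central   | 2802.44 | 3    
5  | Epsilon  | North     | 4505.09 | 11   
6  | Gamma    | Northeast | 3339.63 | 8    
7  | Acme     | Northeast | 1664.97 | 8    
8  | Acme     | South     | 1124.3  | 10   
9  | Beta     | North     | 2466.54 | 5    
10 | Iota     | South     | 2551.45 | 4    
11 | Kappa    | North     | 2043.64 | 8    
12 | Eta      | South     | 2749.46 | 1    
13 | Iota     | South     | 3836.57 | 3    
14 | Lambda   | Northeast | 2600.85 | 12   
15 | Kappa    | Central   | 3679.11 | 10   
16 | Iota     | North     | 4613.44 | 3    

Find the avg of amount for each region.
SELECT region, AVG(amount) as result
FROM orders
GROUP BY region

Result:
  Central: 3626.18
  North: 3397.54
  Northeast: 2535.15
  South: 2565.45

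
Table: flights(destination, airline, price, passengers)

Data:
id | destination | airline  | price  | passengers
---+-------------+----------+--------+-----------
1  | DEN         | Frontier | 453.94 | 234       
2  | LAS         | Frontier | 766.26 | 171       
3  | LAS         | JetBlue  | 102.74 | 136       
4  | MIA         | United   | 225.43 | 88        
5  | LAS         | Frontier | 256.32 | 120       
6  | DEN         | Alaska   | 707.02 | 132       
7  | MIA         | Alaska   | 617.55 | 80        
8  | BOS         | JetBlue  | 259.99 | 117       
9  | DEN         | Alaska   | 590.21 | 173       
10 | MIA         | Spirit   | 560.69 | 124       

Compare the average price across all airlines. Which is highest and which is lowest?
SELECT airline, AVG(price)
FROM flights
GROUP BY airline
ORDER BY AVG(price)

All groups:
  JetBlue: 181.37
  United: 225.43
  Frontier: 492.17
  Spirit: 560.69
  Alaska: 638.26

Highest: Alaska (638.26)
Lowest: JetBlue (181.37)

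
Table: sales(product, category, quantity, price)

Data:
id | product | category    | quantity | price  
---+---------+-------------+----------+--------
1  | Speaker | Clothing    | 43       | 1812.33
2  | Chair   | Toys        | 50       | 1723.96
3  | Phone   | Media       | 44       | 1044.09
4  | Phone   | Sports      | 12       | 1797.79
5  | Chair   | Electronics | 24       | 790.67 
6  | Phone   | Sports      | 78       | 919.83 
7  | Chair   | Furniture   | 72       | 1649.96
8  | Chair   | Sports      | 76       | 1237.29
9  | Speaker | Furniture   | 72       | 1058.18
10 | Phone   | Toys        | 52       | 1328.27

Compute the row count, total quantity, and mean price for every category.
SELECT category,
       COUNT(*) as cnt,
       SUM(quantity) as total_quantity,
       AVG(price) as avg_price
FROM sales
GROUP BY category

Result:
  Clothing: 1 records, 43 total quantity, 1812.33 avg price
  Electronics: 1 records, 24 total quantity, 790.67 avg price
  Furniture: 2 records, 144 total quantity, 1354.07 avg price
  Media: 1 records, 44 total quantity, 1044.09 avg price
  Sports: 3 records, 166 total quantity, 1318.30 avg price
  Toys: 2 records, 102 total quantity, 1526.12 avg price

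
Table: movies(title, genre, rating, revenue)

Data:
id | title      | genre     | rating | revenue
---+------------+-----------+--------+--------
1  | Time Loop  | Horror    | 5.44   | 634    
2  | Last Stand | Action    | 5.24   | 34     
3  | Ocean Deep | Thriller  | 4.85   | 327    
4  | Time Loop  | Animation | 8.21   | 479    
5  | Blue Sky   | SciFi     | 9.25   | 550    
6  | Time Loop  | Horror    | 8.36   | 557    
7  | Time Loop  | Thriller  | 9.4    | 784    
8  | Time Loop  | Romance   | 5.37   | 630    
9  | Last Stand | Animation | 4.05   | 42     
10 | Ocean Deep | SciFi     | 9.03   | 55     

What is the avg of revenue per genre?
SELECT genre, AVG(revenue) as result
FROM movies
GROUP BY genre

Result:
  Action: 34.00
  Animation: 260.50
  Horror: 595.50
  Romance: 630.00
  SciFi: 302.50
  Thriller: 555.50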